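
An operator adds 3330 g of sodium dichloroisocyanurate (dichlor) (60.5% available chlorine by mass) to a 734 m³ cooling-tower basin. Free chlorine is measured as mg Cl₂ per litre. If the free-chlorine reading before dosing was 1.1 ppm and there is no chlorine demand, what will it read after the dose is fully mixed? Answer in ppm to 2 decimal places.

Volume: 734 m³ = 734,000 L.
Available chlorine delivered: 3330 g × 0.605 = 2015 g as Cl₂.
Concentration rise: 2015 g / 734,000 L = 2.745 mg/L = 2.74 ppm.
Final FC: 1.1 + 2.74 = 3.84 ppm.

3.84 ppm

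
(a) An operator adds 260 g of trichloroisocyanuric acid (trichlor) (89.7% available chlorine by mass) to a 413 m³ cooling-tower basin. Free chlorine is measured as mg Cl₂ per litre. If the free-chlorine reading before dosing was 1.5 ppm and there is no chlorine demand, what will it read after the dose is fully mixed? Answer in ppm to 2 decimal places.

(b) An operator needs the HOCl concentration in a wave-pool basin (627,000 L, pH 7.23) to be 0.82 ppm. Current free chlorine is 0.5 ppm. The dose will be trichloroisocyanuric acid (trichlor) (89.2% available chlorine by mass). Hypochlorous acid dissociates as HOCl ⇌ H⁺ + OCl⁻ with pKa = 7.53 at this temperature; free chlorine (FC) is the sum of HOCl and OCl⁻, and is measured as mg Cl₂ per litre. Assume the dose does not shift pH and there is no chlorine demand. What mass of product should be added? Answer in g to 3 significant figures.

(a) Volume: 413 m³ = 413,000 L.
(a) Available chlorine delivered: 260 g × 0.897 = 233.2 g as Cl₂.
(a) Concentration rise: 233.2 g / 413,000 L = 0.5647 mg/L = 0.56 ppm.
(a) Final FC: 1.5 + 0.56 = 2.06 ppm.

(b) [OCl⁻]/[HOCl] = 10^(pH − pKa) = 10^(7.23 − 7.53) = 0.5012; fraction as HOCl = 1/(1 + 0.5012) = 0.6661.
(b) Free chlorine required for 0.82 ppm HOCl: 0.82 / 0.6661 = 1.231 ppm.
(b) FC to add: 1.231 − 0.5 = 0.731 mg/L as Cl₂.
(b) Cl₂ equivalent: 0.731 mg/L × 627,000 L = 458.3 g.
(b) Product at 89.2% available Cl: 458.3 / 0.892 = 513.8 g.

(a) 2.06 ppm; (b) 514 g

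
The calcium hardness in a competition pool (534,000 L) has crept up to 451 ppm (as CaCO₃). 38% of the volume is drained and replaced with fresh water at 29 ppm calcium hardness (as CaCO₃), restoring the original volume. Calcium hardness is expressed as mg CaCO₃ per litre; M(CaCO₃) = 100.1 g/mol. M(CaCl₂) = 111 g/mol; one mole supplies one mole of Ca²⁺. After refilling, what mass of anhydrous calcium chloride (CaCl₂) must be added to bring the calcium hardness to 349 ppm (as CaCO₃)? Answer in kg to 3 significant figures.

After draining 38% and refilling: 451 × 0.62 + 29 × 0.38 = 290.64 ppm.
Deficit to target: 349 − 290.64 = 58.36 mg/L.
As CaCO₃: 58.36 mg/L × 534,000 L = 31,160 g; ÷ 100.1 = 311.3 mol Ca²⁺.
Mass: 311.3 × 111 = 34,560 g.

34.6 kg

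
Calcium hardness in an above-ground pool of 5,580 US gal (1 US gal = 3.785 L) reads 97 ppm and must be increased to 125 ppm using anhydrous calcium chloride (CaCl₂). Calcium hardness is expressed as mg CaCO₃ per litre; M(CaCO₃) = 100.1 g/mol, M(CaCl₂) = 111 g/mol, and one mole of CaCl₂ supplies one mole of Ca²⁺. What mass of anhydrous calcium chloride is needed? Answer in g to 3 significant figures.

656 g

Volume: 5,580 US gal × 3.785 L/gal = 21,120 L.
Hardness to add: (125 − 97) = 28 mg/L as CaCO₃ × 21,120 L = 591.4 g as CaCO₃.
Moles of Ca²⁺ (1 mol Ca²⁺ ≡ 1 mol CaCO₃): 591.4 / 100.1 g/mol = 5.908 mol.
Mass of CaCl₂: 5.908 × 111 = 655.8 g.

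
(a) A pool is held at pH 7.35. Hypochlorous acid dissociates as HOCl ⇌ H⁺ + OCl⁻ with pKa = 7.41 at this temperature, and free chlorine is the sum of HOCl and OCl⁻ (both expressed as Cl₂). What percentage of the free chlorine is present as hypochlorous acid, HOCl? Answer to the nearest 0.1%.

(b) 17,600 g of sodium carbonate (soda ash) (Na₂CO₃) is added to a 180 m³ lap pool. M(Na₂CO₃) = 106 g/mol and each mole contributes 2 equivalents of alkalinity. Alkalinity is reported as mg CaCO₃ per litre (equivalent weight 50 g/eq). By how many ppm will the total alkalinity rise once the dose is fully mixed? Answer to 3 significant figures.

(a) [OCl⁻]/[HOCl] = 10^(pH − pKa) = 10^(7.35 − 7.41) = 10^-0.06 = 0.871.
(a) Fraction as HOCl = 1 / (1 + 0.871) = 0.5345.

(b) Volume: 180 m³ = 180,000 L.
(b) Moles of Na₂CO₃: 17,600 g ÷ 106 g/mol = 166 mol → 332.1 eq of alkalinity.
(b) As CaCO₃: 332.1 eq × 50 g/eq = 16,600 g.
(b) Rise: 16,600 g / 180,000 L × 1000 = 92.24 mg/L.

(a) 53.4%; (b) 92.2 ppm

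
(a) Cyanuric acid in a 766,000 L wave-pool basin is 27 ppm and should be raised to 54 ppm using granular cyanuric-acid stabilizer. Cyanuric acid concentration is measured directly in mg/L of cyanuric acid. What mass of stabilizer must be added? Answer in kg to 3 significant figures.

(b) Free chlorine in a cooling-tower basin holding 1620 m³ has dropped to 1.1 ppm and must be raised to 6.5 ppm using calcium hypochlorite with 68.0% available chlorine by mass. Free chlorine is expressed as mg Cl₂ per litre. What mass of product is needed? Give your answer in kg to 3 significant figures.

(a) CYA to add: (54 − 27) = 27 mg/L × 766,000 L = 20,680 g cyanuric acid.

(b) Volume: 1620 m³ = 1,620,000 L.
(b) Chlorine deficit: 6.5 − 1.1 = 5.4 ppm = 5.4 mg/L as Cl₂.
(b) Cl₂ equivalent needed: 5.4 mg/L × 1,620,000 L = 8,748,000 mg = 8748 g.
(b) Product at 68.0% available chlorine: 8748 / 0.68 = 12,860 g.

(a) 20.7 kg; (b) 12.9 kg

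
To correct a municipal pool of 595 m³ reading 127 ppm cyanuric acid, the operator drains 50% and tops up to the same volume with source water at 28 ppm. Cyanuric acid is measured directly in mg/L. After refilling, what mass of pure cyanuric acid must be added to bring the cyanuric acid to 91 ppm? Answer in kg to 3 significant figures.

8.03 kg

Volume: 595 m³ = 595,000 L.
After draining 50% and refilling: 127 × 0.50 + 28 × 0.50 = 77.5 ppm.
Deficit to target: 91 − 77.5 = 13.5 mg/L.
Mass: 13.5 mg/L × 595,000 L = 8032 g cyanuric acid.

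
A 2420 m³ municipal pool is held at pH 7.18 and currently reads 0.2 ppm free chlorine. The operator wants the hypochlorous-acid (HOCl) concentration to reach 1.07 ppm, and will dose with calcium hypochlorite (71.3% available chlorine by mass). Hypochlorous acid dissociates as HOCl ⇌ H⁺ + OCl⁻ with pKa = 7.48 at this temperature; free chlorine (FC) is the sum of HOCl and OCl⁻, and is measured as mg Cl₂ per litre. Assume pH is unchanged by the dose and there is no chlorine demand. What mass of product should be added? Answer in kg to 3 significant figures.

Volume: 2420 m³ = 2,420,000 L.
[OCl⁻]/[HOCl] = 10^(pH − pKa) = 10^(7.18 − 7.48) = 0.5012; fraction as HOCl = 1/(1 + 0.5012) = 0.6661.
Free chlorine required for 1.07 ppm HOCl: 1.07 / 0.6661 = 1.606 ppm.
FC to add: 1.606 − 0.2 = 1.406 mg/L as Cl₂.
Cl₂ equivalent: 1.406 mg/L × 2,420,000 L = 3403 g.
Product at 71.3% available Cl: 3403 / 0.713 = 4773 g.

4.77 kg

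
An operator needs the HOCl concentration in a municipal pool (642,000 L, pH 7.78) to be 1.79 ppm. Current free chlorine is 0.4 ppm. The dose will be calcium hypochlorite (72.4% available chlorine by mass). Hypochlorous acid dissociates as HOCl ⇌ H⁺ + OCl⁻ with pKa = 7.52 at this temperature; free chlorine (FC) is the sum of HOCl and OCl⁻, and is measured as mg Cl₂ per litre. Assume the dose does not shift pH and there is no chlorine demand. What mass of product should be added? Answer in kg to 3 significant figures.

4.12 kg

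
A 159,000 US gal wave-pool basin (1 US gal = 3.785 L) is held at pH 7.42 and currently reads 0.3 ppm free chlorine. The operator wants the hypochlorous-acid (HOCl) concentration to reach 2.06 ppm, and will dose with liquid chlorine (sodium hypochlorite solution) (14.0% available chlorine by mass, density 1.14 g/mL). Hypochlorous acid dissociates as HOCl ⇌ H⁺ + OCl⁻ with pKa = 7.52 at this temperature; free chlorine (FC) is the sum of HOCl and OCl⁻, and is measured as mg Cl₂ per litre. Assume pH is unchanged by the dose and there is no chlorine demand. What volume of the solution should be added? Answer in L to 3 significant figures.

12.8 L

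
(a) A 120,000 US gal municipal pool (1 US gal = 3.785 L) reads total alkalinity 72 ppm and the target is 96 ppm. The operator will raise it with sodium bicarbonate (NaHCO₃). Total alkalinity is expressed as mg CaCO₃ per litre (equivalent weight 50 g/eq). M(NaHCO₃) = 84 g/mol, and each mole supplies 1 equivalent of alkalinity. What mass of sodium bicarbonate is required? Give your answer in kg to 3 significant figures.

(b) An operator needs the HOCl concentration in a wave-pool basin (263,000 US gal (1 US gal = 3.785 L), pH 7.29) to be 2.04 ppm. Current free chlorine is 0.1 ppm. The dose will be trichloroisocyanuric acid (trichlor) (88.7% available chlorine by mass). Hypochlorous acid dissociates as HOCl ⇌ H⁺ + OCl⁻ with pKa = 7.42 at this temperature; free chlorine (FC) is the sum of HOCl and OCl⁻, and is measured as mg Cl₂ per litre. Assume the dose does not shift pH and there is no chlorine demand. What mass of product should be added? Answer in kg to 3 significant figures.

(a) 18.3 kg; (b) 3.87 kg

(a) Volume: 120,000 US gal × 3.785 L/gal = 454,200 L.
(a) Alkalinity to add: (96 − 72) = 24 mg/L as CaCO₃ × 454,200 L = 10,900 g as CaCO₃.
(a) Equivalents: 10,900 g ÷ 50 g/eq = 218 eq.
(a) NaHCO₃ supplies 1 eq per mole → 218 mol.
(a) Mass: 218 mol × 84 g/mol = 18,310 g.

(b) Volume: 263,000 US gal × 3.785 L/gal = 995,455 L.
(b) [OCl⁻]/[HOCl] = 10^(pH − pKa) = 10^(7.29 − 7.42) = 0.7413; fraction as HOCl = 1/(1 + 0.7413) = 0.5743.
(b) Free chlorine required for 2.04 ppm HOCl: 2.04 / 0.5743 = 3.552 ppm.
(b) FC to add: 3.552 − 0.1 = 3.452 mg/L as Cl₂.
(b) Cl₂ equivalent: 3.452 mg/L × 995,455 L = 3437 g.
(b) Product at 88.7% available Cl: 3437 / 0.887 = 3874 g.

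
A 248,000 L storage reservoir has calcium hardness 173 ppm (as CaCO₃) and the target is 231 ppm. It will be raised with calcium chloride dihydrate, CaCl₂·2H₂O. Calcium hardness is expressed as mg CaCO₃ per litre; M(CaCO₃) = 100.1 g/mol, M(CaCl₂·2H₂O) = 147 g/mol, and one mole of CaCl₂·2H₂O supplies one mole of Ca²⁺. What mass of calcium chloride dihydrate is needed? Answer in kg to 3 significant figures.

21.1 kg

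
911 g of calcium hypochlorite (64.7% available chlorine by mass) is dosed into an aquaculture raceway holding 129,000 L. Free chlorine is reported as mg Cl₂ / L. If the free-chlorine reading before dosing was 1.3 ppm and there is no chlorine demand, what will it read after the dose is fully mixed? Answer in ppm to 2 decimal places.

5.87 ppm

Available chlorine delivered: 911 g × 0.647 = 589.4 g as Cl₂.
Concentration rise: 589.4 g / 129,000 L = 4.569 mg/L = 4.57 ppm.
Final FC: 1.3 + 4.57 = 5.87 ppm.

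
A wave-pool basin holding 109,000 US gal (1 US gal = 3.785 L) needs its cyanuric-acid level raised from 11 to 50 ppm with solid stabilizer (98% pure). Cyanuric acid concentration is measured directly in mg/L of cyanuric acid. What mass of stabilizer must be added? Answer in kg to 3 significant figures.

Volume: 109,000 US gal × 3.785 L/gal = 412,565 L.
CYA to add: (50 − 11) = 39 mg/L × 412,565 L = 16,090 g cyanuric acid.
At 98% purity: 16,090 / 0.98 = 16,420 g product.

16.4 kg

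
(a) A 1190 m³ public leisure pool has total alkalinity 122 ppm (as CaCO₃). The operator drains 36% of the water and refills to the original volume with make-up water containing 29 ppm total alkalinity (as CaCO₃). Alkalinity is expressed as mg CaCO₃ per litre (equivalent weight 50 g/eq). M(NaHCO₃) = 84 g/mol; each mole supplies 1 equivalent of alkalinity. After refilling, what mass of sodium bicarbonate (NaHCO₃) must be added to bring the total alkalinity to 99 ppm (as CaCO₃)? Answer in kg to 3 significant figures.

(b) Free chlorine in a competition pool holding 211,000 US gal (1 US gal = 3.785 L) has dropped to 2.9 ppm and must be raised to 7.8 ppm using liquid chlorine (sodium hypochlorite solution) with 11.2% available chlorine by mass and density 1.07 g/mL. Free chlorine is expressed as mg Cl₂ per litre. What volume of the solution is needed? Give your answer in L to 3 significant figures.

(a) 21.0 kg; (b) 32.7 L

(a) Volume: 1190 m³ = 1,190,000 L.
(a) After draining 36% and refilling: 122 × 0.64 + 29 × 0.36 = 88.52 ppm.
(a) Deficit to target: 99 − 88.52 = 10.48 mg/L.
(a) As CaCO₃: 10.48 mg/L × 1,190,000 L = 12,470 g; ÷ 50 g/eq ÷ 1 = 249.4 mol NaHCO₃.
(a) Mass: 249.4 × 84 = 20,950 g.

(b) Volume: 211,000 US gal × 3.785 L/gal = 798,635 L.
(b) Chlorine deficit: 7.8 − 2.9 = 4.9 ppm = 4.9 mg/L as Cl₂.
(b) Cl₂ equivalent needed: 4.9 mg/L × 798,635 L = 3,913,000 mg = 3913 g.
(b) Product at 11.2% available chlorine: 3913 / 0.112 = 34,940 g.
(b) Volume at density 1.07 g/mL: 34,940 g ÷ 1.07 g/mL = 32,650 mL.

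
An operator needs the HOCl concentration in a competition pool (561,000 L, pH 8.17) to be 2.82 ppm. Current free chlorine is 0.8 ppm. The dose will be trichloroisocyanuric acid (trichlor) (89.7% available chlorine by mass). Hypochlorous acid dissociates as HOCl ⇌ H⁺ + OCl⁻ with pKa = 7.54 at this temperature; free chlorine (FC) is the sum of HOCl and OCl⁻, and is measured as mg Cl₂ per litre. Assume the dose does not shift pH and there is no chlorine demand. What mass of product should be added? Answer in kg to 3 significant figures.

[OCl⁻]/[HOCl] = 10^(pH − pKa) = 10^(8.17 − 7.54) = 4.266; fraction as HOCl = 1/(1 + 4.266) = 0.1899.
Free chlorine required for 2.82 ppm HOCl: 2.82 / 0.1899 = 14.85 ppm.
FC to add: 14.85 − 0.8 = 14.05 mg/L as Cl₂.
Cl₂ equivalent: 14.05 mg/L × 561,000 L = 7882 g.
Product at 89.7% available Cl: 7882 / 0.897 = 8787 g.

8.79 kg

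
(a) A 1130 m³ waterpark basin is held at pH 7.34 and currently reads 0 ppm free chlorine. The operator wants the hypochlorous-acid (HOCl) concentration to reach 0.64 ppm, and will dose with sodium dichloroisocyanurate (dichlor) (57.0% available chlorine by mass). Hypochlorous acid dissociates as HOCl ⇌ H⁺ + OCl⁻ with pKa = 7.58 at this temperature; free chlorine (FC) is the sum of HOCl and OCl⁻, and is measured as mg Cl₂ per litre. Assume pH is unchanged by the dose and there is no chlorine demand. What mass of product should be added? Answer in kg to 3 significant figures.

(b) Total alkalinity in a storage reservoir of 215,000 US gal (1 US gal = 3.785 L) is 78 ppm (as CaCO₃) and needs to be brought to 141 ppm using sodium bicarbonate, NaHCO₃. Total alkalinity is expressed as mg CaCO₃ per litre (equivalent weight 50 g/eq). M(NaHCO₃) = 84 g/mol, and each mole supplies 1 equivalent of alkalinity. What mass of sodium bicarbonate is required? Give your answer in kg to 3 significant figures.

(a) 2.00 kg; (b) 86.1 kg

(a) Volume: 1130 m³ = 1,130,000 L.
(a) [OCl⁻]/[HOCl] = 10^(pH − pKa) = 10^(7.34 − 7.58) = 0.5754; fraction as HOCl = 1/(1 + 0.5754) = 0.6347.
(a) Free chlorine required for 0.64 ppm HOCl: 0.64 / 0.6347 = 1.008 ppm.
(a) FC to add: 1.008 − 0 = 1.008 mg/L as Cl₂.
(a) Cl₂ equivalent: 1.008 mg/L × 1,130,000 L = 1139 g.
(a) Product at 57.0% available Cl: 1139 / 0.57 = 1999 g.

(b) Volume: 215,000 US gal × 3.785 L/gal = 813,775 L.
(b) Alkalinity to add: (141 − 78) = 63 mg/L as CaCO₃ × 813,775 L = 51,270 g as CaCO₃.
(b) Equivalents: 51,270 g ÷ 50 g/eq = 1025 eq.
(b) NaHCO₃ supplies 1 eq per mole → 1025 mol.
(b) Mass: 1025 mol × 84 g/mol = 86,130 g.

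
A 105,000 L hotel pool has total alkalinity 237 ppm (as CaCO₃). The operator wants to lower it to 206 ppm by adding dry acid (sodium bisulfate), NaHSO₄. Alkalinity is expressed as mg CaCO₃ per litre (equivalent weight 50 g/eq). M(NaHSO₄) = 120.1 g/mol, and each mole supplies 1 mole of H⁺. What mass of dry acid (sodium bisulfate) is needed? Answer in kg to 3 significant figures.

Alkalinity to neutralize: (237 − 206) = 31 mg/L as CaCO₃ × 105,000 L = 3255 g as CaCO₃.
Equivalents of H⁺ required: 3255 ÷ 50 g/eq = 65.1 eq = 65.1 mol NaHSO₄.
Mass of NaHSO₄: 65.1 × 120.1 = 7819 g.

7.82 kg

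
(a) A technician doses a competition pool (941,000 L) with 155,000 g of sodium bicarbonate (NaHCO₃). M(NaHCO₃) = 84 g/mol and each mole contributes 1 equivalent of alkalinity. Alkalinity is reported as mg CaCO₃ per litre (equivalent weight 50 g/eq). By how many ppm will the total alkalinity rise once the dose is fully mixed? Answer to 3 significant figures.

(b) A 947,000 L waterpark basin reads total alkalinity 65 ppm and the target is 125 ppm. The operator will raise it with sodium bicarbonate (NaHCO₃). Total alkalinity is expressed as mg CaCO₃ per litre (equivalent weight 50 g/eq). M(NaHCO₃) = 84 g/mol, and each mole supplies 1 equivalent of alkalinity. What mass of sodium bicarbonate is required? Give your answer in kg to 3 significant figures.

(a) Moles of NaHCO₃: 155,000 g ÷ 84 g/mol = 1845 mol → 1845 eq of alkalinity.
(a) As CaCO₃: 1845 eq × 50 g/eq = 92,260 g.
(a) Rise: 92,260 g / 941,000 L × 1000 = 98.05 mg/L.

(b) Alkalinity to add: (125 − 65) = 60 mg/L as CaCO₃ × 947,000 L = 56,820 g as CaCO₃.
(b) Equivalents: 56,820 g ÷ 50 g/eq = 1136 eq.
(b) NaHCO₃ supplies 1 eq per mole → 1136 mol.
(b) Mass: 1136 mol × 84 g/mol = 95,460 g.

(a) 98.0 ppm; (b) 95.5 kg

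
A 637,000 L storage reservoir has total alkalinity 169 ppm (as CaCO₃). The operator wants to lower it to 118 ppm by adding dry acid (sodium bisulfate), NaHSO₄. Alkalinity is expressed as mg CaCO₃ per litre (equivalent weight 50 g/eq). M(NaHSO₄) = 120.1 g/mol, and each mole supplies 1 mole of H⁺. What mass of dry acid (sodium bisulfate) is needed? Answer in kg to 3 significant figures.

Alkalinity to neutralize: (169 − 118) = 51 mg/L as CaCO₃ × 637,000 L = 32,490 g as CaCO₃.
Equivalents of H⁺ required: 32,490 ÷ 50 g/eq = 649.7 eq = 649.7 mol NaHSO₄.
Mass of NaHSO₄: 649.7 × 120.1 = 78,030 g.

78.0 kg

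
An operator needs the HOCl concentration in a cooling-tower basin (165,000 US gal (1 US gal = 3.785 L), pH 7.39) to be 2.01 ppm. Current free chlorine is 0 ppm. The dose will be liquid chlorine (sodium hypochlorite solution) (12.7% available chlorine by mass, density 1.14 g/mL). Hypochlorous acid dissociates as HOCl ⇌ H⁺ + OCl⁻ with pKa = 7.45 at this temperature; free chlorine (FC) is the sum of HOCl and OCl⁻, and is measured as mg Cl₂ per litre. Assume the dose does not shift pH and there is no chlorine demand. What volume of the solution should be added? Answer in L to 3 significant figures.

16.2 L

Volume: 165,000 US gal × 3.785 L/gal = 624,525 L.
[OCl⁻]/[HOCl] = 10^(pH − pKa) = 10^(7.39 − 7.45) = 0.871; fraction as HOCl = 1/(1 + 0.871) = 0.5345.
Free chlorine required for 2.01 ppm HOCl: 2.01 / 0.5345 = 3.761 ppm.
FC to add: 3.761 − 0 = 3.761 mg/L as Cl₂.
Cl₂ equivalent: 3.761 mg/L × 624,525 L = 2349 g.
Product at 12.7% available Cl: 2349 / 0.127 = 18,490 g.
Volume: 18,490 g ÷ 1.14 g/mL = 16,220 mL.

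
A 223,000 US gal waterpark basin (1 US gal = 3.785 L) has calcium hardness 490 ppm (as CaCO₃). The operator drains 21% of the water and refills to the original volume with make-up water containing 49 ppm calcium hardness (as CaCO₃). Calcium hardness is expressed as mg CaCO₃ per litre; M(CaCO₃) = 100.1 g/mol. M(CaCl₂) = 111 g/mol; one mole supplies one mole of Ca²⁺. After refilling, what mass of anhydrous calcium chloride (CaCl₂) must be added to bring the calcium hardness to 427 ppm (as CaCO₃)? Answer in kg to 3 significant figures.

Volume: 223,000 US gal × 3.785 L/gal = 844,055 L.
After draining 21% and refilling: 490 × 0.79 + 49 × 0.21 = 397.39 ppm.
Deficit to target: 427 − 397.39 = 29.61 mg/L.
As CaCO₃: 29.61 mg/L × 844,055 L = 24,990 g; ÷ 100.1 = 249.7 mol Ca²⁺.
Mass: 249.7 × 111 = 27,710 g.

27.7 kg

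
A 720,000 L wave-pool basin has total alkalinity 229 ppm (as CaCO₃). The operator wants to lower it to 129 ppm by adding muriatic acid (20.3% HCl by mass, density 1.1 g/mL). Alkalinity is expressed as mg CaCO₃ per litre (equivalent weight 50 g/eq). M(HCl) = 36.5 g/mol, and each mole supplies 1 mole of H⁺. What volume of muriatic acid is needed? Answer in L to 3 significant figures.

235 L

Alkalinity to neutralize: (229 − 129) = 100 mg/L as CaCO₃ × 720,000 L = 72,000 g as CaCO₃.
Equivalents of H⁺ required: 72,000 ÷ 50 g/eq = 1440 eq = 1440 mol HCl.
Mass of HCl: 1440 × 36.5 = 52,560 g.
Mass of 20.3% solution: 52,560 / 0.203 = 258,900 g.
Volume: 258,900 g ÷ 1.1 g/mL = 235,400 mL.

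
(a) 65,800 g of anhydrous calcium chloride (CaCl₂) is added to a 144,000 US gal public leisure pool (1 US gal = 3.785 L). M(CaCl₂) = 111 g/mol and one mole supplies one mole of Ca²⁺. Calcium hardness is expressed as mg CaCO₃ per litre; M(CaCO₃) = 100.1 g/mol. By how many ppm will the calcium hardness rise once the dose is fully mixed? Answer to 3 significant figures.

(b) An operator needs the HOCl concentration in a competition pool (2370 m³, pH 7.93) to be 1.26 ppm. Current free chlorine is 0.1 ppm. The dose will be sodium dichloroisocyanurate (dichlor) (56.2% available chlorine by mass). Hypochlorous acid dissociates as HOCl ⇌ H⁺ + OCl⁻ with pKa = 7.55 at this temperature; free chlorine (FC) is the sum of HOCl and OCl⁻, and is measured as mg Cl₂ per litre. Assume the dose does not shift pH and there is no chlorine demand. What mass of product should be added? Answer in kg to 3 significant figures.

(a) 109 ppm; (b) 17.6 kg

(a) Volume: 144,000 US gal × 3.785 L/gal = 545,040 L.
(a) Moles of Ca²⁺: 65,800 g ÷ 111 g/mol = 592.8 mol.
(a) As CaCO₃: 592.8 mol × 100.1 g/mol = 59,340 g.
(a) Rise: 59,340 g / 545,040 L × 1000 = 108.9 mg/L.

(b) Volume: 2370 m³ = 2,370,000 L.
(b) [OCl⁻]/[HOCl] = 10^(pH − pKa) = 10^(7.93 − 7.55) = 2.399; fraction as HOCl = 1/(1 + 2.399) = 0.2942.
(b) Free chlorine required for 1.26 ppm HOCl: 1.26 / 0.2942 = 4.283 ppm.
(b) FC to add: 4.283 − 0.1 = 4.183 mg/L as Cl₂.
(b) Cl₂ equivalent: 4.183 mg/L × 2,370,000 L = 9913 g.
(b) Product at 56.2% available Cl: 9913 / 0.562 = 17,640 g.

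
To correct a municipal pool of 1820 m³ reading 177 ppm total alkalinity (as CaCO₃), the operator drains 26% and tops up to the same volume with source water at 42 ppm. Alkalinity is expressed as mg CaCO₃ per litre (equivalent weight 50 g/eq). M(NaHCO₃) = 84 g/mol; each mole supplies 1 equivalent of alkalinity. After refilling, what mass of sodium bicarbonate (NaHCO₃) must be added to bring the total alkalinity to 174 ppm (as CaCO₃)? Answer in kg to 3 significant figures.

98.1 kg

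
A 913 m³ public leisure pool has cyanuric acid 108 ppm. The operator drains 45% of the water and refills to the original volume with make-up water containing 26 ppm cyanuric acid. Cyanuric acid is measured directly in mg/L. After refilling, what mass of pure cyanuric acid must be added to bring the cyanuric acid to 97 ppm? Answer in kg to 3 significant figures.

23.6 kg

Volume: 913 m³ = 913,000 L.
After draining 45% and refilling: 108 × 0.55 + 26 × 0.45 = 71.1 ppm.
Deficit to target: 97 − 71.1 = 25.9 mg/L.
Mass: 25.9 mg/L × 913,000 L = 23,650 g cyanuric acid.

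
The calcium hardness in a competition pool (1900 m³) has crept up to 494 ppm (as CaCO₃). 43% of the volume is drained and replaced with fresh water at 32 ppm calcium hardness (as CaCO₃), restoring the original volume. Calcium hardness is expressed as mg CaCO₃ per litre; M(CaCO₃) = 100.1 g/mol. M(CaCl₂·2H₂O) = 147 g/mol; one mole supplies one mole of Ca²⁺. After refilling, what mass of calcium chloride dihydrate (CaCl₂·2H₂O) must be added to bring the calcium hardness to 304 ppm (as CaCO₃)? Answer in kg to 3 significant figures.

24.2 kg

Volume: 1900 m³ = 1,900,000 L.
After draining 43% and refilling: 494 × 0.57 + 32 × 0.43 = 295.34 ppm.
Deficit to target: 304 − 295.34 = 8.66 mg/L.
As CaCO₃: 8.66 mg/L × 1,900,000 L = 16,450 g; ÷ 100.1 = 164.4 mol Ca²⁺.
Mass: 164.4 × 147 = 24,160 g.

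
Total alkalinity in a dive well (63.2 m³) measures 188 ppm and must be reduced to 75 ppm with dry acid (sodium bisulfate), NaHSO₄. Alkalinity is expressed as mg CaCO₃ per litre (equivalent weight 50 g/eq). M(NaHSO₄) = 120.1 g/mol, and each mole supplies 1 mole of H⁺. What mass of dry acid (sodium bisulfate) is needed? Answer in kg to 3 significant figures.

17.2 kg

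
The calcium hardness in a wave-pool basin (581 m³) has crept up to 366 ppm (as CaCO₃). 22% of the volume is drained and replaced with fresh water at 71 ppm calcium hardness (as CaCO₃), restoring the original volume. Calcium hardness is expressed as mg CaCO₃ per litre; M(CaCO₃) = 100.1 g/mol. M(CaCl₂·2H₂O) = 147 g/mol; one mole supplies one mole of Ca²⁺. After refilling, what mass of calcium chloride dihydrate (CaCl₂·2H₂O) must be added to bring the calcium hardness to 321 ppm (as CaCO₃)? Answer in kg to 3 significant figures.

17.0 kg

Volume: 581 m³ = 581,000 L.
After draining 22% and refilling: 366 × 0.78 + 71 × 0.22 = 301.1 ppm.
Deficit to target: 321 − 301.1 = 19.9 mg/L.
As CaCO₃: 19.9 mg/L × 581,000 L = 11,560 g; ÷ 100.1 = 115.5 mol Ca²⁺.
Mass: 115.5 × 147 = 16,980 g.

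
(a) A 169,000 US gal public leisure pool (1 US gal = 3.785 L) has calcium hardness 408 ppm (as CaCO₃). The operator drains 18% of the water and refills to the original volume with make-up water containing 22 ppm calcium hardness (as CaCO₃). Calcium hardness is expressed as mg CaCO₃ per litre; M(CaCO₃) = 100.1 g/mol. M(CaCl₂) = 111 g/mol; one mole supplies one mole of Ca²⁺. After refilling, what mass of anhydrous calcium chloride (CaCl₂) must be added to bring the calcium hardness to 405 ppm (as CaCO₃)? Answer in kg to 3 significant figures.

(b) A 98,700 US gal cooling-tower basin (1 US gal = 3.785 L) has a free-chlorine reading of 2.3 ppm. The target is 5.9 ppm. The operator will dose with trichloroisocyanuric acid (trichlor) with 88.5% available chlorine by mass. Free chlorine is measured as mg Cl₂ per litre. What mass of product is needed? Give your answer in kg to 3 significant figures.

(a) Volume: 169,000 US gal × 3.785 L/gal = 639,665 L.
(a) After draining 18% and refilling: 408 × 0.82 + 22 × 0.18 = 338.52 ppm.
(a) Deficit to target: 405 − 338.52 = 66.48 mg/L.
(a) As CaCO₃: 66.48 mg/L × 639,665 L = 42,520 g; ÷ 100.1 = 424.8 mol Ca²⁺.
(a) Mass: 424.8 × 111 = 47,160 g.

(b) Volume: 98,700 US gal × 3.785 L/gal = 373,580 L.
(b) Chlorine deficit: 5.9 − 2.3 = 3.6 ppm = 3.6 mg/L as Cl₂.
(b) Cl₂ equivalent needed: 3.6 mg/L × 373,580 L = 1,345,000 mg = 1345 g.
(b) Product at 88.5% available chlorine: 1345 / 0.885 = 1520 g.

(a) 47.2 kg; (b) 1.52 kg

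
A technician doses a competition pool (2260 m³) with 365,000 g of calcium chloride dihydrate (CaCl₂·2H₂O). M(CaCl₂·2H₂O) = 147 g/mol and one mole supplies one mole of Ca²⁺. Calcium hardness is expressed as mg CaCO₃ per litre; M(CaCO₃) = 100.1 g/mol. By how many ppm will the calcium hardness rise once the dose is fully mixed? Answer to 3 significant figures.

Volume: 2260 m³ = 2,260,000 L.
Moles of Ca²⁺: 365,000 g ÷ 147 g/mol = 2483 mol.
As CaCO₃: 2483 mol × 100.1 g/mol = 248,500 g.
Rise: 248,500 g / 2,260,000 L × 1000 = 110 mg/L.

110 ppm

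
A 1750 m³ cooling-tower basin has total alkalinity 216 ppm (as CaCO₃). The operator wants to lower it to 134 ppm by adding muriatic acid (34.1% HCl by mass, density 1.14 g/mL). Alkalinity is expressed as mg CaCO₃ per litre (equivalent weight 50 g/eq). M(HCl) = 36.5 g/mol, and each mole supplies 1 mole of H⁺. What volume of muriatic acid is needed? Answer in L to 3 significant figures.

269 L

Volume: 1750 m³ = 1,750,000 L.
Alkalinity to neutralize: (216 − 134) = 82 mg/L as CaCO₃ × 1,750,000 L = 143,500 g as CaCO₃.
Equivalents of H⁺ required: 143,500 ÷ 50 g/eq = 2870 eq = 2870 mol HCl.
Mass of HCl: 2870 × 36.5 = 104,800 g.
Mass of 34.1% solution: 104,800 / 0.341 = 307,200 g.
Volume: 307,200 g ÷ 1.14 g/mL = 269,500 mL.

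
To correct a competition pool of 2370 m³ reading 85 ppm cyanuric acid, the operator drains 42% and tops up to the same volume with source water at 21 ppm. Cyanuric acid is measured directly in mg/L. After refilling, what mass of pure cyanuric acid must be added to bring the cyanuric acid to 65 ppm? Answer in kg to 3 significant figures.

16.3 kg

Volume: 2370 m³ = 2,370,000 L.
After draining 42% and refilling: 85 × 0.58 + 21 × 0.42 = 58.12 ppm.
Deficit to target: 65 − 58.12 = 6.88 mg/L.
Mass: 6.88 mg/L × 2,370,000 L = 16,310 g cyanuric acid.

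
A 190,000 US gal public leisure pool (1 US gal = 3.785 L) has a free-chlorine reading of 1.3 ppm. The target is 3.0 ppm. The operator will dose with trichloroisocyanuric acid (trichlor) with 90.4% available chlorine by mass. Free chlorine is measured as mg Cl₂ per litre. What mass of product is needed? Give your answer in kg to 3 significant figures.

Volume: 190,000 US gal × 3.785 L/gal = 719,150 L.
Chlorine deficit: 3.0 − 1.3 = 1.7 ppm = 1.7 mg/L as Cl₂.
Cl₂ equivalent needed: 1.7 mg/L × 719,150 L = 1,223,000 mg = 1223 g.
Product at 90.4% available chlorine: 1223 / 0.904 = 1352 g.

1.35 kg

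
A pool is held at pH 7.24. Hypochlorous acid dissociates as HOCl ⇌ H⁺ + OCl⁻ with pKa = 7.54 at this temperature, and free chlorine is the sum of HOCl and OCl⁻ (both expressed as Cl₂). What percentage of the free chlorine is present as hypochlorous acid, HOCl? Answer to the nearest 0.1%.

[OCl⁻]/[HOCl] = 10^(pH − pKa) = 10^(7.24 − 7.54) = 10^-0.30 = 0.5012.
Fraction as HOCl = 1 / (1 + 0.5012) = 0.6661.

66.6%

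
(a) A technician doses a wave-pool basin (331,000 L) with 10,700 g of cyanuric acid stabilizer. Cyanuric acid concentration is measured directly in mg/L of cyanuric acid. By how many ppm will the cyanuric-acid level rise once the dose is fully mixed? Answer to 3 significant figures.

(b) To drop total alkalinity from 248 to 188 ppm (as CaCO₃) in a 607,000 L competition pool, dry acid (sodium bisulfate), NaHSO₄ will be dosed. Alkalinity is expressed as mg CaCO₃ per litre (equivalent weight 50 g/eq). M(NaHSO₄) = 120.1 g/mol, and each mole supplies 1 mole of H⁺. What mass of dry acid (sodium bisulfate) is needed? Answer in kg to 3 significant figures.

(a) 32.3 ppm; (b) 87.5 kg

(a) Rise: 10,700 g / 331,000 L × 1000 = 32.33 mg/L.

(b) Alkalinity to neutralize: (248 − 188) = 60 mg/L as CaCO₃ × 607,000 L = 36,420 g as CaCO₃.
(b) Equivalents of H⁺ required: 36,420 ÷ 50 g/eq = 728.4 eq = 728.4 mol NaHSO₄.
(b) Mass of NaHSO₄: 728.4 × 120.1 = 87,480 g.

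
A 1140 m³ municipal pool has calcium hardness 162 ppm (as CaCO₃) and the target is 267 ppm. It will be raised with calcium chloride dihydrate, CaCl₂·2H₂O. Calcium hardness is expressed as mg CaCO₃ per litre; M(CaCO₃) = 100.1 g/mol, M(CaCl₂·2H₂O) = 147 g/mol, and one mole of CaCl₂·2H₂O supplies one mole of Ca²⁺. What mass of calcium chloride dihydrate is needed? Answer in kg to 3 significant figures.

Volume: 1140 m³ = 1,140,000 L.
Hardness to add: (267 − 162) = 105 mg/L as CaCO₃ × 1,140,000 L = 119,700 g as CaCO₃.
Moles of Ca²⁺ (1 mol Ca²⁺ ≡ 1 mol CaCO₃): 119,700 / 100.1 g/mol = 1196 mol.
Mass of CaCl₂·2H₂O: 1196 × 147 = 175,800 g.

176 kg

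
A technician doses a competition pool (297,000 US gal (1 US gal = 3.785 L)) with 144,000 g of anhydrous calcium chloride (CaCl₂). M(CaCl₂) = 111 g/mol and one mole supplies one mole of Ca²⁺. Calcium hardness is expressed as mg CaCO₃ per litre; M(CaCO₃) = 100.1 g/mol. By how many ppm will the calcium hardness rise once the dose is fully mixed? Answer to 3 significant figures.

116 ppm

Volume: 297,000 US gal × 3.785 L/gal = 1,124,145 L.
Moles of Ca²⁺: 144,000 g ÷ 111 g/mol = 1297 mol.
As CaCO₃: 1297 mol × 100.1 g/mol = 129,900 g.
Rise: 129,900 g / 1,124,145 L × 1000 = 115.5 mg/L.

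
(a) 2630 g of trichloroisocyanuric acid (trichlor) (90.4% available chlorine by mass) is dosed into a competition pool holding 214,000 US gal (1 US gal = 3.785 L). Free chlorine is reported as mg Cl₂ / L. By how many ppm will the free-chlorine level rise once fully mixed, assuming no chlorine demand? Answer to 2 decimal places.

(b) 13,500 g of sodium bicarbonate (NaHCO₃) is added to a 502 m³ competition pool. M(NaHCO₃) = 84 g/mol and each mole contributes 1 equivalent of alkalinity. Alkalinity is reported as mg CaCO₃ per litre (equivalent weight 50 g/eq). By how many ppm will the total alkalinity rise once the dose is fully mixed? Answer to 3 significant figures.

(a) 2.94 ppm; (b) 16.0 ppm

(a) Volume: 214,000 US gal × 3.785 L/gal = 809,990 L.
(a) Available chlorine delivered: 2630 g × 0.904 = 2378 g as Cl₂.
(a) Concentration rise: 2378 g / 809,990 L = 2.935 mg/L = 2.94 ppm.

(b) Volume: 502 m³ = 502,000 L.
(b) Moles of NaHCO₃: 13,500 g ÷ 84 g/mol = 160.7 mol → 160.7 eq of alkalinity.
(b) As CaCO₃: 160.7 eq × 50 g/eq = 8036 g.
(b) Rise: 8036 g / 502,000 L × 1000 = 16.01 mg/L.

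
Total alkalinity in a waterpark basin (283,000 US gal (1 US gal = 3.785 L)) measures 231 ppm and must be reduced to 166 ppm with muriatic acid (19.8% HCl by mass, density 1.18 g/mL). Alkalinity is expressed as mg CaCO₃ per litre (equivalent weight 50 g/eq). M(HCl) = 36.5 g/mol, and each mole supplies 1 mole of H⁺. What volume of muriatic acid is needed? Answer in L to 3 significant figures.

218 L

Volume: 283,000 US gal × 3.785 L/gal = 1,071,155 L.
Alkalinity to neutralize: (231 − 166) = 65 mg/L as CaCO₃ × 1,071,155 L = 69,630 g as CaCO₃.
Equivalents of H⁺ required: 69,630 ÷ 50 g/eq = 1393 eq = 1393 mol HCl.
Mass of HCl: 1393 × 36.5 = 50,830 g.
Mass of 19.8% solution: 50,830 / 0.198 = 256,700 g.
Volume: 256,700 g ÷ 1.18 g/mL = 217,500 mL.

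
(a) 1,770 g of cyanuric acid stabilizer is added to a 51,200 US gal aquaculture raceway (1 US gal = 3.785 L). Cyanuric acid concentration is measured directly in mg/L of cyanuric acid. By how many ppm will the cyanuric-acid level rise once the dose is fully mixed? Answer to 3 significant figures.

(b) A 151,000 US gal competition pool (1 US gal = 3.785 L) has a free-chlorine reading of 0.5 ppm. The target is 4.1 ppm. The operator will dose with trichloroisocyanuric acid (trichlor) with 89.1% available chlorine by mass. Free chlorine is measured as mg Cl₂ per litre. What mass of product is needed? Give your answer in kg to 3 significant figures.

(a) 9.13 ppm; (b) 2.31 kg

(a) Volume: 51,200 US gal × 3.785 L/gal = 193,792 L.
(a) Rise: 1,770 g / 193,792 L × 1000 = 9.134 mg/L.

(b) Volume: 151,000 US gal × 3.785 L/gal = 571,535 L.
(b) Chlorine deficit: 4.1 − 0.5 = 3.6 ppm = 3.6 mg/L as Cl₂.
(b) Cl₂ equivalent needed: 3.6 mg/L × 571,535 L = 2,058,000 mg = 2058 g.
(b) Product at 89.1% available chlorine: 2058 / 0.891 = 2309 g.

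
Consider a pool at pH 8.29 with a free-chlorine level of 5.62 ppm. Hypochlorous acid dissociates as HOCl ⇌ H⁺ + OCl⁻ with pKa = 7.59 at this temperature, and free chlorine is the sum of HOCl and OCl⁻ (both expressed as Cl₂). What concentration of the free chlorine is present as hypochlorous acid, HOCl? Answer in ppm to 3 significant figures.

[OCl⁻]/[HOCl] = 10^(pH − pKa) = 10^(8.29 − 7.59) = 10^0.70 = 5.012.
Fraction as HOCl = 1 / (1 + 5.012) = 0.1663.
HOCl = 0.1663 × 5.62 ppm = 0.9348 ppm.

0.935 ppm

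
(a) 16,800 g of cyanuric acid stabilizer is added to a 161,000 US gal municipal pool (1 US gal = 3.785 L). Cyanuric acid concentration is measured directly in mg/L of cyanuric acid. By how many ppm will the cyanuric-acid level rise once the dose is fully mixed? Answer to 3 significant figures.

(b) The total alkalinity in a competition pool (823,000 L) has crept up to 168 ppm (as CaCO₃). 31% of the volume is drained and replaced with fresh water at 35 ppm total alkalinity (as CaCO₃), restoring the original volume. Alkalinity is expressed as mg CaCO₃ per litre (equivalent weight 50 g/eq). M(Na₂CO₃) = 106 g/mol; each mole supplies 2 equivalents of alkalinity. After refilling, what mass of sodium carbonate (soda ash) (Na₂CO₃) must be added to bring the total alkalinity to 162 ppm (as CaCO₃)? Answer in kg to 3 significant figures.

(a) 27.6 ppm; (b) 30.7 kg

(a) Volume: 161,000 US gal × 3.785 L/gal = 609,385 L.
(a) Rise: 16,800 g / 609,385 L × 1000 = 27.57 mg/L.

(b) After draining 31% and refilling: 168 × 0.69 + 35 × 0.31 = 126.77 ppm.
(b) Deficit to target: 162 − 126.77 = 35.23 mg/L.
(b) As CaCO₃: 35.23 mg/L × 823,000 L = 28,990 g; ÷ 50 g/eq ÷ 2 = 289.9 mol Na₂CO₃.
(b) Mass: 289.9 × 106 = 30,730 g.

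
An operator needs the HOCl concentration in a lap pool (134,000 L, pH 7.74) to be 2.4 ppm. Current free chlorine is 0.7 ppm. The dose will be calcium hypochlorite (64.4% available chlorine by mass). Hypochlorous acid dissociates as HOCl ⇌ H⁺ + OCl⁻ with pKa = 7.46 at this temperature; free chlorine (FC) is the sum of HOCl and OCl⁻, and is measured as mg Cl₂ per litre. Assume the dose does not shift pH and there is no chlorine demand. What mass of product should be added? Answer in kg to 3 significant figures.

1.31 kg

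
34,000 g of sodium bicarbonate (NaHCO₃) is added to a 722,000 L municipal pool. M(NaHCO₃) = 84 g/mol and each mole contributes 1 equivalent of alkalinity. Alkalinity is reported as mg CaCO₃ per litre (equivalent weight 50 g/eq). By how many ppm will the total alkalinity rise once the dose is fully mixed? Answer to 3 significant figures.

Moles of NaHCO₃: 34,000 g ÷ 84 g/mol = 404.8 mol → 404.8 eq of alkalinity.
As CaCO₃: 404.8 eq × 50 g/eq = 20,240 g.
Rise: 20,240 g / 722,000 L × 1000 = 28.03 mg/L.

28.0 ppm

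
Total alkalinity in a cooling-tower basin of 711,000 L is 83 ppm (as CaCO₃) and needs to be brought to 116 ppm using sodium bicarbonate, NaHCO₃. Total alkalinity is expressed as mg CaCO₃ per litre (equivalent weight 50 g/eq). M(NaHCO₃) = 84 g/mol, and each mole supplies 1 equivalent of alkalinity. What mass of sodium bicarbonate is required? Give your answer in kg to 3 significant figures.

39.4 kg

Alkalinity to add: (116 − 83) = 33 mg/L as CaCO₃ × 711,000 L = 23,460 g as CaCO₃.
Equivalents: 23,460 g ÷ 50 g/eq = 469.3 eq.
NaHCO₃ supplies 1 eq per mole → 469.3 mol.
Mass: 469.3 mol × 84 g/mol = 39,420 g.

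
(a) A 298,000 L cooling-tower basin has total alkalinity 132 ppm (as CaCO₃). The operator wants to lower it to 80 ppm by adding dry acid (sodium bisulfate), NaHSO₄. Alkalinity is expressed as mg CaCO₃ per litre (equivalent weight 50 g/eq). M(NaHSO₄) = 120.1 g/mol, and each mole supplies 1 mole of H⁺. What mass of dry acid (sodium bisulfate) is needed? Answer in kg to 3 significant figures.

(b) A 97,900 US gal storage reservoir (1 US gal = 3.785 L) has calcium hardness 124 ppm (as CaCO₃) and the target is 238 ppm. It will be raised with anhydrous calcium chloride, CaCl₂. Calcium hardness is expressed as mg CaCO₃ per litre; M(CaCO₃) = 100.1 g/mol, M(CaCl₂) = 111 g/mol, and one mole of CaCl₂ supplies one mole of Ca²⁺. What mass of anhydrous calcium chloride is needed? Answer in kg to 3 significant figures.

(a) 37.2 kg; (b) 46.8 kg

(a) Alkalinity to neutralize: (132 − 80) = 52 mg/L as CaCO₃ × 298,000 L = 15,500 g as CaCO₃.
(a) Equivalents of H⁺ required: 15,500 ÷ 50 g/eq = 309.9 eq = 309.9 mol NaHSO₄.
(a) Mass of NaHSO₄: 309.9 × 120.1 = 37,220 g.

(b) Volume: 97,900 US gal × 3.785 L/gal = 370,552 L.
(b) Hardness to add: (238 − 124) = 114 mg/L as CaCO₃ × 370,552 L = 42,240 g as CaCO₃.
(b) Moles of Ca²⁺ (1 mol Ca²⁺ ≡ 1 mol CaCO₃): 42,240 / 100.1 g/mol = 422 mol.
(b) Mass of CaCl₂: 422 × 111 = 46,840 g.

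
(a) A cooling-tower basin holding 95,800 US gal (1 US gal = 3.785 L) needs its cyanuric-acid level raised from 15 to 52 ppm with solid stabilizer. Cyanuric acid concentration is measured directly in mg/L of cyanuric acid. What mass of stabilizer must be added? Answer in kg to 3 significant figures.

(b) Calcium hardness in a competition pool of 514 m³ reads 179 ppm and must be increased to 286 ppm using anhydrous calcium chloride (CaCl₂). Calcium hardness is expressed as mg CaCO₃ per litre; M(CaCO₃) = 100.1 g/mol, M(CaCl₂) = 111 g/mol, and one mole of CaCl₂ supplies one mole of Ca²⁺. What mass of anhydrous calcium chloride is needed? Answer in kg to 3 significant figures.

(a) Volume: 95,800 US gal × 3.785 L/gal = 362,603 L.
(a) CYA to add: (52 − 15) = 37 mg/L × 362,603 L = 13,420 g cyanuric acid.

(b) Volume: 514 m³ = 514,000 L.
(b) Hardness to add: (286 − 179) = 107 mg/L as CaCO₃ × 514,000 L = 55,000 g as CaCO₃.
(b) Moles of Ca²⁺ (1 mol Ca²⁺ ≡ 1 mol CaCO₃): 55,000 / 100.1 g/mol = 549.4 mol.
(b) Mass of CaCl₂: 549.4 × 111 = 60,990 g.

(a) 13.4 kg; (b) 61.0 kg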